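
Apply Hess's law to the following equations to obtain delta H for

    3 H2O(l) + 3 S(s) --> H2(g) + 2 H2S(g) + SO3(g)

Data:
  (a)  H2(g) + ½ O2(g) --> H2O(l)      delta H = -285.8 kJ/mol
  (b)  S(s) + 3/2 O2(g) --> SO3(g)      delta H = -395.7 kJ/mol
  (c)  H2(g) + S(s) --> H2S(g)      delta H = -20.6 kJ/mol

delta H = 420.5 kJ/mol

(a) reversed and × 3: (-3)·(-285.8) = +857.4 kJ/mol
(b) as written: -395.7 kJ/mol
(c) × 2: (2)·(-20.6) = -41.2 kJ/mol
By Hess's law, delta H = (-3)·(-285.8) + (1)·(-395.7) + (2)·(-20.6) = 420.5 kJ/mol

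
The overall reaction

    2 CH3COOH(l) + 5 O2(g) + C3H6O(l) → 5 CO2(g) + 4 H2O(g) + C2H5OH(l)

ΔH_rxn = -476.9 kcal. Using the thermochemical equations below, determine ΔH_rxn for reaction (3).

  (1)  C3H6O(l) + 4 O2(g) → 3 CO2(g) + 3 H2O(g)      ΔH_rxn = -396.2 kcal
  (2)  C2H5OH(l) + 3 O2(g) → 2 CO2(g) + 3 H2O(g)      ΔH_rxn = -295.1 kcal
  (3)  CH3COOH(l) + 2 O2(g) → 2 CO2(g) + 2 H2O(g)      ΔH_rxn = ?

(1) as written: -396.2 kcal
(2) reversed: +295.1 kcal
(3) × 2: contributes 2·x
-476.9 = (-396.2) + (+295.1) + 2·x
x = (-476.9 − (-101.1)) / (2) = -187.9 kcal

ΔH_rxn = -187.9 kcal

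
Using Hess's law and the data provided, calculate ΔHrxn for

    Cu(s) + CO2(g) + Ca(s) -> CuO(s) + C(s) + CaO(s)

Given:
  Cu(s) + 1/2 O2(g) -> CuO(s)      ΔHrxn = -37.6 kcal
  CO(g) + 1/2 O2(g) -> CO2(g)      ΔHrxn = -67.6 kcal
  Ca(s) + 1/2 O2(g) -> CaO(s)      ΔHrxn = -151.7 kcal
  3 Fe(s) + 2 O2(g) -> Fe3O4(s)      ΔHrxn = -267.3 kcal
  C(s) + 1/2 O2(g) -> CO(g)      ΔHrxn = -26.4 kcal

equation 1 as written: -37.6 kcal
equation 2 reversed: +67.6 kcal
equation 3 as written: -151.7 kcal
equation 4: not needed.
equation 5 reversed: +26.4 kcal
ΔHrxn = (1)·(-37.6) + (-1)·(-67.6) + (1)·(-151.7) + (-1)·(-26.4) = -95.3 kcal

ΔHrxn = -95.3 kcal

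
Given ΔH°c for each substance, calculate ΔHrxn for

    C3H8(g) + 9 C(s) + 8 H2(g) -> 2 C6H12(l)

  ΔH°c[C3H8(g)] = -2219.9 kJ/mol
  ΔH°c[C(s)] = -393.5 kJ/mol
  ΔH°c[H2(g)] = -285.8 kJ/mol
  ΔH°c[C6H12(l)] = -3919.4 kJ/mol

With combustion enthalpies, reactants minus products:
= [1·(-2219.9) + 9·(-393.5) + 8·(-285.8)] − [2·(-3919.4)]
= -209.0 kJ/mol

ΔHrxn = -209.0 kJ/mol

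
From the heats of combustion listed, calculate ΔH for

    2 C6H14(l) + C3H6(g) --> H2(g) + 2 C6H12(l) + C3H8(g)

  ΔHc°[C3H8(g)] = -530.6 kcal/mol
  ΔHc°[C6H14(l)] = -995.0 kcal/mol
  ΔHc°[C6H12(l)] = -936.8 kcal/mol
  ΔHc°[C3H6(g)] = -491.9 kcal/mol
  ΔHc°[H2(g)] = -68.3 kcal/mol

With combustion enthalpies, reactants minus products:
= [2·(-995.0) + 1·(-491.9)] − [1·(-68.3) + 2·(-936.8) + 1·(-530.6)]
= -9.4 kcal/mol

ΔH = -9.4 kcal/mol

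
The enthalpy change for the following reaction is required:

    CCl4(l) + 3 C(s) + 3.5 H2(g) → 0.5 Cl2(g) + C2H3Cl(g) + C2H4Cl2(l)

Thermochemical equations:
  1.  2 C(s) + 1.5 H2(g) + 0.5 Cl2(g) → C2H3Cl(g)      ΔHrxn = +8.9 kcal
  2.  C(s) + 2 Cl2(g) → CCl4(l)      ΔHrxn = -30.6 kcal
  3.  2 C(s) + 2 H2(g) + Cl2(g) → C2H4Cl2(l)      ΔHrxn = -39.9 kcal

eq. 1 as written: +8.9 kcal
eq. 2 reversed: +30.6 kcal
eq. 3 as written: -39.9 kcal
Summing the manipulated equations, ΔHrxn = (1)·(+8.9) + (-1)·(-30.6) + (1)·(-39.9) = -0.4 kcal

ΔHrxn = -0.4 kcal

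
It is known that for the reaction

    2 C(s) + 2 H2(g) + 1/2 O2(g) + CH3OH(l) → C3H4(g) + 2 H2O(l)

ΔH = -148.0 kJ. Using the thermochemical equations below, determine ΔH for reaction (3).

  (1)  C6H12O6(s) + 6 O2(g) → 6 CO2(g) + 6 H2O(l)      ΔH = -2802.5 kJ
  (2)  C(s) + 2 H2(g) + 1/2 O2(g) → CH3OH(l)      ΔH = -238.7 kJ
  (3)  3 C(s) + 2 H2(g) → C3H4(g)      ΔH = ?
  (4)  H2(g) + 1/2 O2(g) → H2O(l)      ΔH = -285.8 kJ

ΔH = 184.9 kJ

(1): not needed (CO2(g) appears nowhere else).
(2) reversed (reverse to put CH3OH(l) on the reactant side): +238.7 kJ
(3) as written (C3H4(g) already on the product side): contributes x
(4) × 2: (2)·(-285.8) = -571.6 kJ
-148.0 = (+238.7) + (-571.6) + x
x = (-148.0 − (-332.9)) / (1) = 184.9 kJ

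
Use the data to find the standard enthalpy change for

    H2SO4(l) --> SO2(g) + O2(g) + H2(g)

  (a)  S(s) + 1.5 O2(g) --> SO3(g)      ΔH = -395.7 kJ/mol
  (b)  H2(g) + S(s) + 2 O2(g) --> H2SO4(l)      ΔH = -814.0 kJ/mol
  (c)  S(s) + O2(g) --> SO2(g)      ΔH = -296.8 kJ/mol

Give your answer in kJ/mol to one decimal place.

(a): not needed (SO3(g) appears nowhere else).
(b) reversed (H2SO4(l) must end up as a reactant): +814.0 kJ/mol
(c) as written (SO2(g) already on the product side): -296.8 kJ/mol
Summing the manipulated equations, ΔH = (-1)·(-814.0) + (1)·(-296.8) = 517.2 kJ/mol

ΔH = 517.2 kJ/mol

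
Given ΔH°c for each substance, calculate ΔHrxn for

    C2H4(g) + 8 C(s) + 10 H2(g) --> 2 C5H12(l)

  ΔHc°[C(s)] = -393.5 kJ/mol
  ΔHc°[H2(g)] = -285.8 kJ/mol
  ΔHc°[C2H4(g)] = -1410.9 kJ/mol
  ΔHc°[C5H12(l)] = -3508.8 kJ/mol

ΔHrxn = -399.3 kJ/mol

Using ΔH = Σ nΔHc°(reactants) − Σ nΔHc°(products):
= [1·(-1410.9) + 8·(-393.5) + 10·(-285.8)] − [2·(-3508.8)]
= -399.3 kJ/mol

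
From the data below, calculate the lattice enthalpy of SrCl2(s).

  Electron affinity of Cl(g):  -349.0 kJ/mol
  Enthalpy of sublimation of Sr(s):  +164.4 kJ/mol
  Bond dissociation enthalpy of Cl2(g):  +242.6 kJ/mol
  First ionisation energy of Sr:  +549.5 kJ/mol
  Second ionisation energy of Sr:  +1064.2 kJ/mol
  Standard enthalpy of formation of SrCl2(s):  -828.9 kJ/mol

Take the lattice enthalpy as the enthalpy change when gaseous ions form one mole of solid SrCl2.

ΔHf° = 1·ΔHsub + 1·(ΣIE) + 1·D(Cl2) + 2·EA + U
-828.9 = 1·(+164.4) + 1·(+1613.7) + 1·(+242.6) + 2·(-349.0) + U
U = -828.9 − (+1322.7) = -2151.6 kJ/mol

U = -2151.6 kJ/mol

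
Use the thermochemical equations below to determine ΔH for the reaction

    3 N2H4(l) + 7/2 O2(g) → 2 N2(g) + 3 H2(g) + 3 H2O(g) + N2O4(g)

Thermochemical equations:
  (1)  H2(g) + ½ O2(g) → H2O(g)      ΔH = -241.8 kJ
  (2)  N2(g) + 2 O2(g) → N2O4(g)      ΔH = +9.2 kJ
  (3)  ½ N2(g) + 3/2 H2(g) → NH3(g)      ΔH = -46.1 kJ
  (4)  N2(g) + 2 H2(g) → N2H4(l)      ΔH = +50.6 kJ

ΔH = -868.0 kJ

(1) × 3 (scale by 3 for the 3 H2O(g)): (3)·(-241.8) = -725.4 kJ
(2) as written (N2O4(g) already on the product side): +9.2 kJ
(3): not needed (NH3(g) appears nowhere else).
(4) reversed and × 3 (reverse to put N2H4(l) on the reactant side; ×3 to match 3 N2H4(l) in the target): (-3)·(+50.6) = -151.8 kJ
ΔH = (-725.4) + (+9.2) + (-151.8) = -868.0 kJ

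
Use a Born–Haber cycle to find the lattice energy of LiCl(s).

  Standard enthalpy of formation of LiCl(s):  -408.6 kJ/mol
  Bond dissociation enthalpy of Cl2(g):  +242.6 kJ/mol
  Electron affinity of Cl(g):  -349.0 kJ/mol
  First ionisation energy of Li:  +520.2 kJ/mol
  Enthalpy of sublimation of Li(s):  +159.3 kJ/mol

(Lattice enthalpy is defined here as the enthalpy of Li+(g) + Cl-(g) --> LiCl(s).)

ΔHf° = 1·ΔHsub + 1·(ΣIE) + 1/2·D(Cl2) + 1·EA + U
-408.6 = 1·(+159.3) + 1·(+520.2) + 1/2·(+242.6) + 1·(-349.0) + U
U = -408.6 − (+451.8) = -860.4 kJ/mol

U = -860.4 kJ/mol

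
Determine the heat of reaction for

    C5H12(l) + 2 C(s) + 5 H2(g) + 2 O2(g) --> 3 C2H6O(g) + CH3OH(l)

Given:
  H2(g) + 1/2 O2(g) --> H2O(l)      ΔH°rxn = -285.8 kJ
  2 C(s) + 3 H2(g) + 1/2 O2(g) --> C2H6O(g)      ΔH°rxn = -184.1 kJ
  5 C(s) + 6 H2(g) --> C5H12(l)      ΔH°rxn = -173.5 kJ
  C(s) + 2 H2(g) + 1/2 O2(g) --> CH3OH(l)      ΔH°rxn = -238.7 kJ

equation 1: not needed (H2O(l) appears nowhere else).
equation 2 × 3 (scale by 3 for the 3 C2H6O(g)): (3)·(-184.1) = -552.3 kJ
equation 3 reversed (reverse to put C5H12(l) on the reactant side): +173.5 kJ
equation 4 as written (CH3OH(l) already on the product side): -238.7 kJ
Summing the manipulated equations, ΔH°rxn = (-552.3) + (+173.5) + (-238.7) = -617.5 kJ

ΔH°rxn = -617.5 kJ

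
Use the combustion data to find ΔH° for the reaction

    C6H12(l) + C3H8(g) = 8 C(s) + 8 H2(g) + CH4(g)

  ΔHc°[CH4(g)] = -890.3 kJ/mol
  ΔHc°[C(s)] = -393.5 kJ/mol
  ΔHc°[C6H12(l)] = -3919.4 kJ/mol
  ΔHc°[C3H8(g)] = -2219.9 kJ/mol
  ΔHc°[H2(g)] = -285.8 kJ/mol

With combustion enthalpies, reactants minus products:
= [1·(-3919.4) + 1·(-2219.9)] − [8·(-393.5) + 8·(-285.8) + 1·(-890.3)]
= 185.4 kJ/mol

ΔH° = 185.4 kJ/mol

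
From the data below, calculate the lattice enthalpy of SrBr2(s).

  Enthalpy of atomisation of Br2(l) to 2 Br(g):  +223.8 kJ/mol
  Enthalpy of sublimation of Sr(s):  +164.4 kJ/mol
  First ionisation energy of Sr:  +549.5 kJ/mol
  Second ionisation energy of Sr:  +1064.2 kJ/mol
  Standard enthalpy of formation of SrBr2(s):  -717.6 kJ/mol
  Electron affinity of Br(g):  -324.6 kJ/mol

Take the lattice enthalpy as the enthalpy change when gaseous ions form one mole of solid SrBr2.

ΔHf° = 1·ΔHsub + 1·(ΣIE) + 1·D(Br2) + 2·EA + U
-717.6 = 1·(+164.4) + 1·(+1613.7) + 1·(+223.8) + 2·(-324.6) + U
U = -717.6 − (+1352.7) = -2070.3 kJ/mol

U = -2070.3 kJ/mol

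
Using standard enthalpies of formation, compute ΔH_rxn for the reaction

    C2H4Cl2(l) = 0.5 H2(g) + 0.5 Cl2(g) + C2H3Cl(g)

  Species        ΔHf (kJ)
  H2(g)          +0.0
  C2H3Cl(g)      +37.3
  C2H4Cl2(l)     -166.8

Products: 1/2·(+0.0) + 1/2·(+0.0) + 1·(+37.3) = +37.3
Reactants: 1·(-166.8) = -166.8
ΔH_rxn = (+37.3) − (-166.8) = 204.1 kJ

ΔH_rxn = 204.1 kJ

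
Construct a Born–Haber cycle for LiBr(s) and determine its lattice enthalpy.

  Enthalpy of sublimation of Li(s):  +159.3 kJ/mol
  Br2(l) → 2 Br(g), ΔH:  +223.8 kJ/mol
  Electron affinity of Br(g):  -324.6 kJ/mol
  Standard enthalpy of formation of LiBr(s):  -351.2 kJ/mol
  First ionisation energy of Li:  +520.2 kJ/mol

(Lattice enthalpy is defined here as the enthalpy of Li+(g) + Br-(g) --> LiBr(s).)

ΔHf° = 1·ΔHsub + 1·(ΣIE) + 1/2·D(Br2) + 1·EA + U
-351.2 = 1·(+159.3) + 1·(+520.2) + 1/2·(+223.8) + 1·(-324.6) + U
U = -351.2 − (+466.8) = -818.0 kJ/mol

U = -818.0 kJ/mol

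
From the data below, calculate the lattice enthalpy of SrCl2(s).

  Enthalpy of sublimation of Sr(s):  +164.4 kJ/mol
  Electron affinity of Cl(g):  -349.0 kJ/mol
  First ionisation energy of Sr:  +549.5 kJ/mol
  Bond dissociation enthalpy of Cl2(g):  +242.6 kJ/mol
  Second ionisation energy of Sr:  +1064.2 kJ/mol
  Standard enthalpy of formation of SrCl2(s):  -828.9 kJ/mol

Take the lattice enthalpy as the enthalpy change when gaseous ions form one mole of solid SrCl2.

ΔHf° = 1·ΔHsub + 1·(ΣIE) + 1·D(Cl2) + 2·EA + U
-828.9 = 1·(+164.4) + 1·(+1613.7) + 1·(+242.6) + 2·(-349.0) + U
U = -828.9 − (+1322.7) = -2151.6 kJ/mol

U = -2151.6 kJ/mol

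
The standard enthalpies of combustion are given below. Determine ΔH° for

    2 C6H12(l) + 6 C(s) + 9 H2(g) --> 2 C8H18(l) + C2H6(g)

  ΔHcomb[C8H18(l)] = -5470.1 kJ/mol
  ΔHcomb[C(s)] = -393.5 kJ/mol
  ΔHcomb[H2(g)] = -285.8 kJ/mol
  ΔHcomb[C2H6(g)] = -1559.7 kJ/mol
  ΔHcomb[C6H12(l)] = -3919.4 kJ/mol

ΔH° = -272.1 kJ/mol

Using ΔH = Σ nΔHc°(reactants) − Σ nΔHc°(products):
= [2·(-3919.4) + 6·(-393.5) + 9·(-285.8)] − [2·(-5470.1) + 1·(-1559.7)]
= -272.1 kJ/mol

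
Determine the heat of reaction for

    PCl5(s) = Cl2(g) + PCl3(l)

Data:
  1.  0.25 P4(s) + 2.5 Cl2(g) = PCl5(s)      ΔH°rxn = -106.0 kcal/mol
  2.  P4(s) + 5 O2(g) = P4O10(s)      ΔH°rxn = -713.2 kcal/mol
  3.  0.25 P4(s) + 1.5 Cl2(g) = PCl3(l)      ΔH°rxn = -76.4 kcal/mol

eq. 1 reversed (PCl5(s) must end up as a reactant): +106.0 kcal/mol
eq. 2: not needed (O2(g) appears nowhere else).
eq. 3 as written (PCl3(l) already on the product side): -76.4 kcal/mol
Combining the equations, ΔH°rxn = (+106.0) + (-76.4) = 29.6 kcal/mol

ΔH°rxn = 29.6 kcal/mol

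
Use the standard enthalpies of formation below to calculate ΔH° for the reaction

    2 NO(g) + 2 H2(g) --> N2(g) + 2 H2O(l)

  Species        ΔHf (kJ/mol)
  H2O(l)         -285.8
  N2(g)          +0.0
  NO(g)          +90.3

ΔH° = -752.2 kJ/mol

Products: 1·(+0.0) + 2·(-285.8) = -571.6
Reactants: 2·(+90.3) + 2·(+0.0) = +180.6
ΔH° = (-571.6) − (+180.6) = -752.2 kJ/mol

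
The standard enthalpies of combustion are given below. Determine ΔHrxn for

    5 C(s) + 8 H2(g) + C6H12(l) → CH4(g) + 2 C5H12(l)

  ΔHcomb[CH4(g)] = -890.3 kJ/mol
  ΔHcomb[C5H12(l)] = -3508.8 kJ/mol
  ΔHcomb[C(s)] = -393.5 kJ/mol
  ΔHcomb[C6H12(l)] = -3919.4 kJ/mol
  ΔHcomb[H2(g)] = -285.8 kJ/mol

With combustion enthalpies, reactants minus products:
= [5·(-393.5) + 8·(-285.8) + 1·(-3919.4)] − [1·(-890.3) + 2·(-3508.8)]
= -265.4 kJ/mol

ΔHrxn = -265.4 kJ/mol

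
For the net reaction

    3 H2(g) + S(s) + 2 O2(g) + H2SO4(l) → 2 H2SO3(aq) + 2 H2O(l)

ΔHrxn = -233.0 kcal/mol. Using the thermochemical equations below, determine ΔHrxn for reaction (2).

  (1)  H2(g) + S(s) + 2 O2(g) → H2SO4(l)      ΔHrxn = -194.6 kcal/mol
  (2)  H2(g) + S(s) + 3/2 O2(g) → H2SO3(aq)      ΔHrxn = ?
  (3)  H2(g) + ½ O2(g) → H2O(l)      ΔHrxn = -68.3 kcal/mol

ΔHrxn = -145.5 kcal/mol

(1) reversed: +194.6 kcal/mol
(2) × 2: contributes 2·x
(3) × 2: (2)·(-68.3) = -136.6 kcal/mol
-233.0 = (+194.6) + (-136.6) + 2·x
x = (-233.0 − (+58.0)) / (2) = -145.5 kcal/mol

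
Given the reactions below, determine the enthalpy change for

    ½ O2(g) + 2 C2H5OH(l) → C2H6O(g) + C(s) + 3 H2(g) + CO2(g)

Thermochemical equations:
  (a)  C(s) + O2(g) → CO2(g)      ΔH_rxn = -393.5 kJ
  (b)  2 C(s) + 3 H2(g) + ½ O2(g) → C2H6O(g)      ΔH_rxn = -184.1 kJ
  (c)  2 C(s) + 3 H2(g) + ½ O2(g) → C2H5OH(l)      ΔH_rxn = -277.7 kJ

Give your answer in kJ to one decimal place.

ΔH_rxn = -22.2 kJ

(a) as written: -393.5 kJ
(b) as written: -184.1 kJ
(c) reversed and × 2: (-2)·(-277.7) = +555.4 kJ
ΔH_rxn = (-393.5) + (-184.1) + (+555.4) = -22.2 kJ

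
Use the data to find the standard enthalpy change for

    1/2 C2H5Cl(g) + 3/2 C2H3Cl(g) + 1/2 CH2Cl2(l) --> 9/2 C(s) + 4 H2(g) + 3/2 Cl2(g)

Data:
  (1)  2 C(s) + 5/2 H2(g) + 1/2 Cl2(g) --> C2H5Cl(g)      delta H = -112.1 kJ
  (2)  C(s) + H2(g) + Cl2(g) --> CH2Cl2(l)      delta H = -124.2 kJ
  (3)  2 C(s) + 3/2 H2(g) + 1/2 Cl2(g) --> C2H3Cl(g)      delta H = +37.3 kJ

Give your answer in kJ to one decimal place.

(1) reversed and × 1/2 (C2H5Cl(g) must end up as a reactant; scale by 1/2 for the 1/2 C2H5Cl(g)): (-1/2)·(-112.1) = +56.05 kJ
(2) reversed and × 1/2 (CH2Cl2(l) must end up as a reactant; scale by 1/2 for the 1/2 CH2Cl2(l)): (-1/2)·(-124.2) = +62.1 kJ
(3) reversed and × 3/2 (C2H3Cl(g) must end up as a reactant; scale by 3/2 for the 3/2 C2H3Cl(g)): (-3/2)·(+37.3) = -55.95 kJ
Combining the equations, delta H = (+56.05) + (+62.1) + (-55.95) = 62.2 kJ

delta H = 62.2 kJ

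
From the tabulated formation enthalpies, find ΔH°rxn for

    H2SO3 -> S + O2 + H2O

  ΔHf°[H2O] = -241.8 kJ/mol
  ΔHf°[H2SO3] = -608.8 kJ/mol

ΔH°rxn = 367.0 kJ/mol

Products: 1·(+0.0) + 1·(+0.0) + 1·(-241.8) = -241.8
Reactants: 1·(-608.8) = -608.8
ΔH°rxn = (-241.8) − (-608.8) = 367.0 kJ/mol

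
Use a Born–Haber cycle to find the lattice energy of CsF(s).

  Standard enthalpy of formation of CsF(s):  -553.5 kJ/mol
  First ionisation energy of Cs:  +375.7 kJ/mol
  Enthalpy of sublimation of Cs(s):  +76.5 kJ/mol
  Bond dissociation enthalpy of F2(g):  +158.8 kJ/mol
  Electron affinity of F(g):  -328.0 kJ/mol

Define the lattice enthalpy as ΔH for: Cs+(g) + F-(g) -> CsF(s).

ΔHf° = 1·ΔHsub + 1·(ΣIE) + 1/2·D(F2) + 1·EA + U
-553.5 = 1·(+76.5) + 1·(+375.7) + 1/2·(+158.8) + 1·(-328.0) + U
U = -553.5 − (+203.6) = -757.1 kJ/mol

U = -757.1 kJ/mol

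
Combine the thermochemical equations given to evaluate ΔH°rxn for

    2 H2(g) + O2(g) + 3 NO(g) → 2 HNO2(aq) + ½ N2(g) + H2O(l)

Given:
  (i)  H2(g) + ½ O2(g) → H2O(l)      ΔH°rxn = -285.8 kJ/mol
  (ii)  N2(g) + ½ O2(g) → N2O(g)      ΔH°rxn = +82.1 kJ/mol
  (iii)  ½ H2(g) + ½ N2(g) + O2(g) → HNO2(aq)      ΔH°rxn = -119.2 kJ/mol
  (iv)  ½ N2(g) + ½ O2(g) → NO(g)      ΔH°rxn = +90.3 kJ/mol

ΔH°rxn = -795.1 kJ/mol

(i) as written: -285.8 kJ/mol
(ii): not needed.
(iii) × 2: (2)·(-119.2) = -238.4 kJ/mol
(iv) reversed and × 3: (-3)·(+90.3) = -270.9 kJ/mol
Summing the manipulated equations, ΔH°rxn = (1)·(-285.8) + (2)·(-119.2) + (-3)·(+90.3) = -795.1 kJ/mol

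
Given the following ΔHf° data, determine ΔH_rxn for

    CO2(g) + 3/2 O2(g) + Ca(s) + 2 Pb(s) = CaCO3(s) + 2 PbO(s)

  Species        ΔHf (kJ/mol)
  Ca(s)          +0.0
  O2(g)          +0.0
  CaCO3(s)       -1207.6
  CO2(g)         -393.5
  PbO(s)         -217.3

ΔH_rxn = -1248.7 kJ/mol

ΔH°rxn = Σ nΔHf°(products) − Σ nΔHf°(reactants).
Products: 1·(-1207.6) + 2·(-217.3) = -1642.2
Reactants: 1·(-393.5) + 3/2·(+0.0) + 1·(+0.0) + 2·(+0.0) = -393.5
ΔH_rxn = (-1642.2) − (-393.5) = -1248.7 kJ/mol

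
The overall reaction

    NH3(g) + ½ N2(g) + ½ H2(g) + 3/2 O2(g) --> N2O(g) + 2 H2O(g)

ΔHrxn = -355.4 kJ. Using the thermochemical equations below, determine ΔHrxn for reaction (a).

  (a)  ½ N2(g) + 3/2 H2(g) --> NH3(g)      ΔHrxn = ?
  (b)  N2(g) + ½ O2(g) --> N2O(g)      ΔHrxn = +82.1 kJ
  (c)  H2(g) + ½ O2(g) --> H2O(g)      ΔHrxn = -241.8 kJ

(a) reversed (NH3(g) must end up as a reactant): contributes −x
(b) as written (N2O(g) already on the product side): +82.1 kJ
(c) × 2 (×2 to match 2 H2O(g) in the target): (2)·(-241.8) = -483.6 kJ
-355.4 = (+82.1) + (-483.6) − x
x = (-355.4 − (-401.5)) / (-1) = -46.1 kJ

ΔHrxn = -46.1 kJ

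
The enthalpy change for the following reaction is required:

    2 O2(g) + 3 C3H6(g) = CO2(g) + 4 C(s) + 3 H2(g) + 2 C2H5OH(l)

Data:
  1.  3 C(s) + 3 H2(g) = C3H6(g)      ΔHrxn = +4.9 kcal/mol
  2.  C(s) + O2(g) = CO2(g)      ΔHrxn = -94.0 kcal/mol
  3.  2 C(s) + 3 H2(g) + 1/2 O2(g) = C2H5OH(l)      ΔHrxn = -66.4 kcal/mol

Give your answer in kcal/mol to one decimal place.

ΔHrxn = -241.5 kcal/mol

eq. 1 reversed and × 3 (C3H6(g) must end up as a reactant; scale by 3 for the 3 C3H6(g)): (-3)·(+4.9) = -14.7 kcal/mol
eq. 2 as written (CO2(g) already on the product side): -94.0 kcal/mol
eq. 3 × 2 (×2 to match 2 C2H5OH(l) in the target): (2)·(-66.4) = -132.8 kcal/mol
ΔHrxn = (-14.7) + (-94.0) + (-132.8) = -241.5 kcal/mol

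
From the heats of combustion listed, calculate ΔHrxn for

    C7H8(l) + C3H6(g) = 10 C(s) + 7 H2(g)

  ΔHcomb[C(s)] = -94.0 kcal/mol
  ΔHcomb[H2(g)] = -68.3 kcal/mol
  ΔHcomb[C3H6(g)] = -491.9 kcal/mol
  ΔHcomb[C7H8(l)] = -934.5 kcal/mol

ΔHrxn = -8.3 kcal/mol

Using ΔH = Σ nΔHc°(reactants) − Σ nΔHc°(products):
= [1·(-934.5) + 1·(-491.9)] − [10·(-94.0) + 7·(-68.3)]
= -8.3 kcal/mol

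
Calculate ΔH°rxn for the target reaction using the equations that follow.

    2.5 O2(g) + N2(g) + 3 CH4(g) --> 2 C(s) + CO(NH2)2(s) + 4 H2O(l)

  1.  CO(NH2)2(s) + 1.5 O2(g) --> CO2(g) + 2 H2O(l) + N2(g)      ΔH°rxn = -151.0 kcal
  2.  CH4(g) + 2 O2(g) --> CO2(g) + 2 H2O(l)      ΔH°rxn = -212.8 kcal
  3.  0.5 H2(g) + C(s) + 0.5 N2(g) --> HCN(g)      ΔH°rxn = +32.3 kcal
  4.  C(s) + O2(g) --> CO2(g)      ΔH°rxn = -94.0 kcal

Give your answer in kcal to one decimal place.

ΔH°rxn = -299.4 kcal

eq. 1 reversed (CO(NH2)2(s) must end up as a product): +151.0 kcal
eq. 2 × 3 (scale by 3 for the 3 CH4(g)): (3)·(-212.8) = -638.4 kcal
eq. 3: not needed (H2(g) appears nowhere else).
eq. 4 reversed and × 2: (-2)·(-94.0) = +188.0 kcal
ΔH°rxn = (+151.0) + (-638.4) + (+188.0) = -299.4 kcal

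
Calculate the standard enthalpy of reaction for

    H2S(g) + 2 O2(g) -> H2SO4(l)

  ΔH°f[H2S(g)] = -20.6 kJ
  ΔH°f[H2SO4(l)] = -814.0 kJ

Products: 1·(-814.0) = -814.0
Reactants: 1·(-20.6) + 2·(+0.0) = -20.6
ΔHrxn = (-814.0) − (-20.6) = -793.4 kJ

ΔHrxn = -793.4 kJ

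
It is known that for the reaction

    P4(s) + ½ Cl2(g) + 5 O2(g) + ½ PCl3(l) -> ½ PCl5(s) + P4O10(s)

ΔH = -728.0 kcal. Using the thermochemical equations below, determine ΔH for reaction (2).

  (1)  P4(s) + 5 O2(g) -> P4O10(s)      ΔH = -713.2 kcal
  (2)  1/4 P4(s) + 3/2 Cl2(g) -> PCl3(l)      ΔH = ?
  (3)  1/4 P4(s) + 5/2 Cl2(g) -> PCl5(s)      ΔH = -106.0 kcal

ΔH = -76.4 kcal

(1) as written (P4O10(s) already on the product side): -713.2 kcal
(2) reversed and × 1/2 (PCl3(l) must end up as a reactant; scale by 1/2 for the 1/2 PCl3(l)): contributes −1/2·x
(3) × 1/2 (scale by 1/2 for the 1/2 PCl5(s)): (1/2)·(-106.0) = -53.0 kcal
-728.0 = (-713.2) + (-53.0) − 1/2·x
x = (-728.0 − (-766.2)) / (-1/2) = -76.4 kcal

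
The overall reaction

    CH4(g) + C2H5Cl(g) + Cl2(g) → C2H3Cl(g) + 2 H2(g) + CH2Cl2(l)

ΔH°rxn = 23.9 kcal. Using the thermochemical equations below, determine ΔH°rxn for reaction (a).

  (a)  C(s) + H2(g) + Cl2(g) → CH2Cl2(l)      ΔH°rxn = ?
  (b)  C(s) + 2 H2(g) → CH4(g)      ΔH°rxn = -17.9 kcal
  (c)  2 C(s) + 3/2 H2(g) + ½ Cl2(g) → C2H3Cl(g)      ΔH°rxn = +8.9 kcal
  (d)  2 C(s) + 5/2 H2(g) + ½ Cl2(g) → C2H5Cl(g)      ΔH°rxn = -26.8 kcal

ΔH°rxn = -29.7 kcal

(a) as written: contributes x
(b) reversed: +17.9 kcal
(c) as written: +8.9 kcal
(d) reversed: +26.8 kcal
+23.9 = (+17.9) + (+8.9) + (+26.8) + x
x = (+23.9 − (+53.6)) / (1) = -29.7 kcal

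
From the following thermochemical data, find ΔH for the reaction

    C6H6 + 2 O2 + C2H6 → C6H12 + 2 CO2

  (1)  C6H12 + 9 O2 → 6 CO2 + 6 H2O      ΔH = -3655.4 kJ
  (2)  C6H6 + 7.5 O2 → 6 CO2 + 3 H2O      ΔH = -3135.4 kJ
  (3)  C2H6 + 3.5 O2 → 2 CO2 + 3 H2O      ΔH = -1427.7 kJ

(1) reversed: +3655.4 kJ
(2) as written: -3135.4 kJ
(3) as written: -1427.7 kJ
ΔH = (-1)·(-3655.4) + (1)·(-3135.4) + (1)·(-1427.7) = -907.7 kJ

ΔH = -907.7 kJ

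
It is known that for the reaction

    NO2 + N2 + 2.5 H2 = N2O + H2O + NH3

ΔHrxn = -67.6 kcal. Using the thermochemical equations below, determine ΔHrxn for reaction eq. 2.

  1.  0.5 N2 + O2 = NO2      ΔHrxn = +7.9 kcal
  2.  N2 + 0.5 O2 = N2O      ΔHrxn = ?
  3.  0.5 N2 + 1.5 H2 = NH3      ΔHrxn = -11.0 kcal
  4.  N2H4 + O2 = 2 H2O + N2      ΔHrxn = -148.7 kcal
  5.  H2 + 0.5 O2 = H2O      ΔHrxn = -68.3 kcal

eq. 1 reversed: -7.9 kcal
eq. 2 as written: contributes x
eq. 3 as written: -11.0 kcal
eq. 4: not needed.
eq. 5 as written: -68.3 kcal
-67.6 = (-7.9) + (-11.0) + (-68.3) + x
x = (-67.6 − (-87.2)) / (1) = 19.6 kcal

ΔHrxn = 19.6 kcal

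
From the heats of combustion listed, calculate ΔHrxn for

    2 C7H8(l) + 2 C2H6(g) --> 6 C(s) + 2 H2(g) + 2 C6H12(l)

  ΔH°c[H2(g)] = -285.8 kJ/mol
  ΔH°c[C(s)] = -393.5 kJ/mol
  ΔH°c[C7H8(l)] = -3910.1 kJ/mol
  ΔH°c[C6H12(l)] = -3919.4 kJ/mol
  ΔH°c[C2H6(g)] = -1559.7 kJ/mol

ΔHrxn = -168.2 kJ/mol

With combustion enthalpies, reactants minus products:
= [2·(-3910.1) + 2·(-1559.7)] − [6·(-393.5) + 2·(-285.8) + 2·(-3919.4)]
= -168.2 kJ/mol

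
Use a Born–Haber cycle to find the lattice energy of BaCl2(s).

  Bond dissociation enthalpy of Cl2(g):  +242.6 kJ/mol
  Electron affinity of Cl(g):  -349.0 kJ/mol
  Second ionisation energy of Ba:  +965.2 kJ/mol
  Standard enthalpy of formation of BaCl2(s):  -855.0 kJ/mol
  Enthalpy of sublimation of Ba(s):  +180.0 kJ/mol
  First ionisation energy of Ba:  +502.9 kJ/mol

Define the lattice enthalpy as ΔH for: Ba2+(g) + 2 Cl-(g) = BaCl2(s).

ΔHf° = 1·ΔHsub + 1·(ΣIE) + 1·D(Cl2) + 2·EA + U
-855.0 = 1·(+180.0) + 1·(+1468.1) + 1·(+242.6) + 2·(-349.0) + U
U = -855.0 − (+1192.7) = -2047.7 kJ/mol

U = -2047.7 kJ/mol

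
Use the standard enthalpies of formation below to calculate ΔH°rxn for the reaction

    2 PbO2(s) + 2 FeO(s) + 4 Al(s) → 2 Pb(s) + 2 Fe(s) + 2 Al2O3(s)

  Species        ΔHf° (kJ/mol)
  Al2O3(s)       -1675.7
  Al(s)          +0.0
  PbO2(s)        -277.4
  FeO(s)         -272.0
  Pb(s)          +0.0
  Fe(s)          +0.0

ΔH°rxn = -2252.6 kJ/mol

Products: 2·(+0.0) + 2·(+0.0) + 2·(-1675.7) = -3351.4
Reactants: 2·(-277.4) + 2·(-272.0) + 4·(+0.0) = -1098.8
ΔH°rxn = (-3351.4) − (-1098.8) = -2252.6 kJ/mol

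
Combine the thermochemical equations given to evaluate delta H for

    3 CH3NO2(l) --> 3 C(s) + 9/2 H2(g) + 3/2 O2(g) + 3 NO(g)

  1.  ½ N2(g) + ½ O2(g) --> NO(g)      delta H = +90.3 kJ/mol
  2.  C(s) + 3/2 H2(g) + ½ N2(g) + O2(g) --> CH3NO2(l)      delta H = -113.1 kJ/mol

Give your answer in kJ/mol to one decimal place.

eq. 1 × 3 (×3 to match 3 NO(g) in the target): (3)·(+90.3) = +270.9 kJ/mol
eq. 2 reversed and × 3 (CH3NO2(l) must end up as a reactant; ×3 to match 3 CH3NO2(l) in the target): (-3)·(-113.1) = +339.3 kJ/mol
delta H = (3)·(+90.3) + (-3)·(-113.1) = 610.2 kJ/mol

delta H = 610.2 kJ/mol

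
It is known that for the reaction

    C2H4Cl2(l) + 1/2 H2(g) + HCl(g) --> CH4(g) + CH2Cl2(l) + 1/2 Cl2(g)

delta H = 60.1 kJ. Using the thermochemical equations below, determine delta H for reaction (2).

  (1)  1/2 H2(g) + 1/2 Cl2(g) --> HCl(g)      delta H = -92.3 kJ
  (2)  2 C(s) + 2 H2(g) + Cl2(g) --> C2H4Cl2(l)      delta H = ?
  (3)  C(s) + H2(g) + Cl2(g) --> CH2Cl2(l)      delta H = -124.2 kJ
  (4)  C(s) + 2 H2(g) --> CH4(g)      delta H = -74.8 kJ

(1) reversed (reverse to put HCl(g) on the reactant side): +92.3 kJ
(2) reversed (reverse to put C2H4Cl2(l) on the reactant side): contributes −x
(3) as written (CH2Cl2(l) already on the product side): -124.2 kJ
(4) as written (CH4(g) already on the product side): -74.8 kJ
+60.1 = (+92.3) + (-124.2) + (-74.8) − x
x = (+60.1 − (-106.7)) / (-1) = -166.8 kJ

delta H = -166.8 kJ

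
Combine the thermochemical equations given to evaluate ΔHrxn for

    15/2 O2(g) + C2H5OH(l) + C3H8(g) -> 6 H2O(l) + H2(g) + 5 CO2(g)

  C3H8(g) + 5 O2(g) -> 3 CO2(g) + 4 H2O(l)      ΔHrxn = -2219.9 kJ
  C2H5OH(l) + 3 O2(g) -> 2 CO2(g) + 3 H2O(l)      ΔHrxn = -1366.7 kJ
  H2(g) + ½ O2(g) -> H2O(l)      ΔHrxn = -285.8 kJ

equation 1 as written (C3H8(g) already on the reactant side): -2219.9 kJ
equation 2 as written (C2H5OH(l) already on the reactant side): -1366.7 kJ
equation 3 reversed (H2(g) must end up as a product): +285.8 kJ
ΔHrxn = (-2219.9) + (-1366.7) + (+285.8) = -3300.8 kJ

ΔHrxn = -3300.8 kJ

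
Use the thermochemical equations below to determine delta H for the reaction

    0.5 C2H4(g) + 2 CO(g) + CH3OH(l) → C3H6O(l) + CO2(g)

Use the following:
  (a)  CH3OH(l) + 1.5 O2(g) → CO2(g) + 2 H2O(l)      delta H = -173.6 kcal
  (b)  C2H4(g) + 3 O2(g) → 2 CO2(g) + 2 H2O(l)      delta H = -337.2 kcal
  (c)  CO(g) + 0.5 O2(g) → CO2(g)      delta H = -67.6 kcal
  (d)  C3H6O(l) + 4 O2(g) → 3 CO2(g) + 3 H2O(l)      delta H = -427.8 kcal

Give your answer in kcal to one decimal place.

delta H = -49.6 kcal

(a) as written (CH3OH(l) already on the reactant side): -173.6 kcal
(b) × 1/2 (scale by 1/2 for the 1/2 C2H4(g)): (1/2)·(-337.2) = -168.6 kcal
(c) × 2 (scale by 2 for the 2 CO(g)): (2)·(-67.6) = -135.2 kcal
(d) reversed (C3H6O(l) must end up as a product): +427.8 kcal
Summing the manipulated equations, delta H = (-173.6) + (-168.6) + (-135.2) + (+427.8) = -49.6 kcal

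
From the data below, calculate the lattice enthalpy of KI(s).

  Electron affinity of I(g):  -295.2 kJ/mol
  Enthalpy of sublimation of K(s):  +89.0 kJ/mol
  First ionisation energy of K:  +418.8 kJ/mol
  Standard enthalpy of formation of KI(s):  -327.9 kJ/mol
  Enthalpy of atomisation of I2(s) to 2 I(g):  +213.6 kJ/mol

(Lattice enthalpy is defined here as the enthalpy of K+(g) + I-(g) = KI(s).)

ΔHf° = 1·ΔHsub + 1·(ΣIE) + 1/2·D(I2) + 1·EA + U
-327.9 = 1·(+89.0) + 1·(+418.8) + 1/2·(+213.6) + 1·(-295.2) + U
U = -327.9 − (+319.4) = -647.3 kJ/mol

U = -647.3 kJ/mol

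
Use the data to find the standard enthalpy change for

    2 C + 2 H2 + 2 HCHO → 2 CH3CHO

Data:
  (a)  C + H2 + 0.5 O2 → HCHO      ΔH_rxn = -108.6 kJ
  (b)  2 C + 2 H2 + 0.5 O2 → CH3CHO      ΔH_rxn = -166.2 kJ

(a) reversed and × 2: (-2)·(-108.6) = +217.2 kJ
(b) × 2: (2)·(-166.2) = -332.4 kJ
ΔH_rxn = (+217.2) + (-332.4) = -115.2 kJ

ΔH_rxn = -115.2 kJ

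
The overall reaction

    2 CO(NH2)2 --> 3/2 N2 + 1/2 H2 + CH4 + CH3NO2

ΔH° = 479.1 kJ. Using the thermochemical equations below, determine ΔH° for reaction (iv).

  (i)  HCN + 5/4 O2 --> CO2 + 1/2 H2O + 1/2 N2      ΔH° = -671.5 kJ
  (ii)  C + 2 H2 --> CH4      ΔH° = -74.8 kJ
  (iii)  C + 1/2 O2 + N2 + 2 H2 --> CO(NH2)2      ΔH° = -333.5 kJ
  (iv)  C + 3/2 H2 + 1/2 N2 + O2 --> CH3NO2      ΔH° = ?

(i): not needed.
(ii) as written: -74.8 kJ
(iii) reversed and × 2: (-2)·(-333.5) = +667.0 kJ
(iv) as written: contributes x
+479.1 = (-74.8) + (+667.0) + x
x = (+479.1 − (+592.2)) / (1) = -113.1 kJ

ΔH° = -113.1 kJ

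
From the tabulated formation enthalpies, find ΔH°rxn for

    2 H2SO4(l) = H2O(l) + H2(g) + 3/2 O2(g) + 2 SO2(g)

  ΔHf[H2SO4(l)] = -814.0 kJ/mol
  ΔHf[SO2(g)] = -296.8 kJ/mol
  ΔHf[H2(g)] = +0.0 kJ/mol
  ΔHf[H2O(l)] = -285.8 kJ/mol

ΔH°rxn = Σ nΔHf°(products) − Σ nΔHf°(reactants).
Products: 1·(-285.8) + 1·(+0.0) + 3/2·(+0.0) + 2·(-296.8) = -879.4
Reactants: 2·(-814.0) = -1628.0
ΔH°rxn = (-879.4) − (-1628.0) = 748.6 kJ/mol

ΔH°rxn = 748.6 kJ/mol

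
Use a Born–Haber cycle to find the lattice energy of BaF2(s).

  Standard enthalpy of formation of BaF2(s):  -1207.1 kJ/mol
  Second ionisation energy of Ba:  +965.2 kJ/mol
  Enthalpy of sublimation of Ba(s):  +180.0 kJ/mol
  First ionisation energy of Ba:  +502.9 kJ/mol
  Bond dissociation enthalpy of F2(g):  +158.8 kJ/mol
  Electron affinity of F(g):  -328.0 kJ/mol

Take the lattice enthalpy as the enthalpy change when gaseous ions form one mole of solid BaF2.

U = -2358.0 kJ/mol

ΔHf° = 1·ΔHsub + 1·(ΣIE) + 1·D(F2) + 2·EA + U
-1207.1 = 1·(+180.0) + 1·(+1468.1) + 1·(+158.8) + 2·(-328.0) + U
U = -1207.1 − (+1150.9) = -2358.0 kJ/mol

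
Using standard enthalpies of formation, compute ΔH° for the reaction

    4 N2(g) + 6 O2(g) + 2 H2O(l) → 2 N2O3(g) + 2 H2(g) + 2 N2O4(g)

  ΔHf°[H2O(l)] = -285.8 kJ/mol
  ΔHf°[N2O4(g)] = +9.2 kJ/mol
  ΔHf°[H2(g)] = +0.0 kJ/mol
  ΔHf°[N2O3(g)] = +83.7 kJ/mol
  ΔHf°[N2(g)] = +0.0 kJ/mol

ΔH° = 757.4 kJ/mol

Products: 2·(+83.7) + 2·(+0.0) + 2·(+9.2) = +185.8
Reactants: 4·(+0.0) + 6·(+0.0) + 2·(-285.8) = -571.6
ΔH° = (+185.8) − (-571.6) = 757.4 kJ/mol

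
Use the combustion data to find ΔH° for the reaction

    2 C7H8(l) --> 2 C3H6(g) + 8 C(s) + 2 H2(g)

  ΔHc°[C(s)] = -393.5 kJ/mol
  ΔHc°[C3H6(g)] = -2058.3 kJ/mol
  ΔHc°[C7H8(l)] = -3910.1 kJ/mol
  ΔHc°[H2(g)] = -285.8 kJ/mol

ΔH° = 16.0 kJ/mol

Using ΔH = Σ nΔHc°(reactants) − Σ nΔHc°(products):
= [2·(-3910.1)] − [2·(-2058.3) + 8·(-393.5) + 2·(-285.8)]
= 16.0 kJ/mol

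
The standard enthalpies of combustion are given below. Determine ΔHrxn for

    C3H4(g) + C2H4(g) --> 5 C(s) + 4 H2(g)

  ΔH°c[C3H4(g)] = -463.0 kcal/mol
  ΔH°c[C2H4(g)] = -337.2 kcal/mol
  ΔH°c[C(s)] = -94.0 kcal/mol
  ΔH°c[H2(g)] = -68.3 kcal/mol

ΔHrxn = -57.0 kcal/mol

Using ΔH = Σ nΔHc°(reactants) − Σ nΔHc°(products):
= [1·(-463.0) + 1·(-337.2)] − [5·(-94.0) + 4·(-68.3)]
= -57.0 kcal/mol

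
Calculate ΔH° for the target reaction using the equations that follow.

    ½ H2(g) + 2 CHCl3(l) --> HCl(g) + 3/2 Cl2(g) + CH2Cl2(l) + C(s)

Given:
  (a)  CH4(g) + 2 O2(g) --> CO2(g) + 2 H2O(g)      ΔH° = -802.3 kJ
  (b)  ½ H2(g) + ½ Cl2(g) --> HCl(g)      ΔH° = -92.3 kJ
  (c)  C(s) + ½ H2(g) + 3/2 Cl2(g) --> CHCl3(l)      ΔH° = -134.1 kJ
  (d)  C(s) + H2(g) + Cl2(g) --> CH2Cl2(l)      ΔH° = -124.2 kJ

ΔH° = 51.7 kJ

(a): not needed.
(b) as written: -92.3 kJ
(c) reversed and × 2: (-2)·(-134.1) = +268.2 kJ
(d) as written: -124.2 kJ
ΔH° = (1)·(-92.3) + (-2)·(-134.1) + (1)·(-124.2) = 51.7 kJ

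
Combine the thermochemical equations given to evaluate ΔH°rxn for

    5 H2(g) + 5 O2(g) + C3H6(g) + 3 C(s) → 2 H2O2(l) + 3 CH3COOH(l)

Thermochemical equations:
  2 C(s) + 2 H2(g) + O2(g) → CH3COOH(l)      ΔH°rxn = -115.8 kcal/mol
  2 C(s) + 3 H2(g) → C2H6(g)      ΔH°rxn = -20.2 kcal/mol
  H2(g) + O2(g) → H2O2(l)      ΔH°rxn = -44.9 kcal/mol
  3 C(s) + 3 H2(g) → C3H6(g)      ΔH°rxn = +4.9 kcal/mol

equation 1 × 3 (×3 to match 3 CH3COOH(l) in the target): (3)·(-115.8) = -347.4 kcal/mol
equation 2: not needed (C2H6(g) appears nowhere else).
equation 3 × 2 (scale by 2 for the 2 H2O2(l)): (2)·(-44.9) = -89.8 kcal/mol
equation 4 reversed (C3H6(g) must end up as a reactant): -4.9 kcal/mol
Combining the equations, ΔH°rxn = (3)·(-115.8) + (2)·(-44.9) + (-1)·(+4.9) = -442.1 kcal/mol

ΔH°rxn = -442.1 kcal/mol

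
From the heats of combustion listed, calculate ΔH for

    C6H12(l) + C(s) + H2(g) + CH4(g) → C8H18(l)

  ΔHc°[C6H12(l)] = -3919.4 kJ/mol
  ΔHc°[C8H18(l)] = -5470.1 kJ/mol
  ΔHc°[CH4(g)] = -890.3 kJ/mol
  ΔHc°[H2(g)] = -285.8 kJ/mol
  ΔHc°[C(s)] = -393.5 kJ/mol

Using ΔH = Σ nΔHc°(reactants) − Σ nΔHc°(products):
= [1·(-3919.4) + 1·(-393.5) + 1·(-285.8) + 1·(-890.3)] − [1·(-5470.1)]
= -18.9 kJ/mol

ΔH = -18.9 kJ/mol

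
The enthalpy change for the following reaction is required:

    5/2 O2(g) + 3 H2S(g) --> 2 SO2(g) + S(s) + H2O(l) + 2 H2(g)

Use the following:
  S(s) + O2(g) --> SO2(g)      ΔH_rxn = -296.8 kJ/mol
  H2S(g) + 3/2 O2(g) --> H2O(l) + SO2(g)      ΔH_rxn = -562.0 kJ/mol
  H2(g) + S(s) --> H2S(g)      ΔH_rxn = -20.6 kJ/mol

equation 1 as written: -296.8 kJ/mol
equation 2 as written (H2O(l) already on the product side): -562.0 kJ/mol
equation 3 reversed and × 2 (H2(g) must end up as a product; scale by 2 for the 2 H2(g)): (-2)·(-20.6) = +41.2 kJ/mol
Summing the manipulated equations, ΔH_rxn = (-296.8) + (-562.0) + (+41.2) = -817.6 kJ/mol

ΔH_rxn = -817.6 kJ/mol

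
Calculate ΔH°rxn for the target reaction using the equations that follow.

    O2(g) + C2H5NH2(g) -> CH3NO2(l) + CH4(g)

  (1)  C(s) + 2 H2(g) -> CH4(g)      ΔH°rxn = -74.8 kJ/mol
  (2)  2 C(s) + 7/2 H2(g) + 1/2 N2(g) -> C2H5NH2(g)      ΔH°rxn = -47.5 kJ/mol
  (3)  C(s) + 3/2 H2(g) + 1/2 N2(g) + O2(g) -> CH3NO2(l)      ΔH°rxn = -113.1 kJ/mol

ΔH°rxn = -140.4 kJ/mol

(1) as written: -74.8 kJ/mol
(2) reversed: +47.5 kJ/mol
(3) as written: -113.1 kJ/mol
Summing the manipulated equations, ΔH°rxn = (-74.8) + (+47.5) + (-113.1) = -140.4 kJ/mol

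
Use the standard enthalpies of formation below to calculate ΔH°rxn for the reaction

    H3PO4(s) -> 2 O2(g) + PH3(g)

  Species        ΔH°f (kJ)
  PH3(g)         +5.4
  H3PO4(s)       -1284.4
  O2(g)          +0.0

ΔH°rxn = 1289.8 kJ

ΔH°rxn = Σ nΔHf°(products) − Σ nΔHf°(reactants).
Products: 2·(+0.0) + 1·(+5.4) = +5.4
Reactants: 1·(-1284.4) = -1284.4
ΔH°rxn = (+5.4) − (-1284.4) = 1289.8 kJ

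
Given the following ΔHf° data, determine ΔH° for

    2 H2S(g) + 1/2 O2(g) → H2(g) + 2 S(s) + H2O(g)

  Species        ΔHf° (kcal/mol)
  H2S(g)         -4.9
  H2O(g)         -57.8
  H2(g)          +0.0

ΔH° = -48.0 kcal/mol

Products: 1·(+0.0) + 2·(+0.0) + 1·(-57.8) = -57.8
Reactants: 2·(-4.9) + 1/2·(+0.0) = -9.8
ΔH° = (-57.8) − (-9.8) = -48.0 kcal/mol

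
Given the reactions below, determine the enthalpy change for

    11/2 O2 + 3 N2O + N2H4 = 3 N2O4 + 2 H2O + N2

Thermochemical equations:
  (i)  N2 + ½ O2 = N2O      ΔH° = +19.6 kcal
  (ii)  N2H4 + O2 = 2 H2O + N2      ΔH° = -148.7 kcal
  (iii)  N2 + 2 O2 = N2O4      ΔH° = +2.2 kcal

ΔH° = -200.9 kcal

(i) reversed and × 3: (-3)·(+19.6) = -58.8 kcal
(ii) as written: -148.7 kcal
(iii) × 3: (3)·(+2.2) = +6.6 kcal
Summing the manipulated equations, ΔH° = (-58.8) + (-148.7) + (+6.6) = -200.9 kcal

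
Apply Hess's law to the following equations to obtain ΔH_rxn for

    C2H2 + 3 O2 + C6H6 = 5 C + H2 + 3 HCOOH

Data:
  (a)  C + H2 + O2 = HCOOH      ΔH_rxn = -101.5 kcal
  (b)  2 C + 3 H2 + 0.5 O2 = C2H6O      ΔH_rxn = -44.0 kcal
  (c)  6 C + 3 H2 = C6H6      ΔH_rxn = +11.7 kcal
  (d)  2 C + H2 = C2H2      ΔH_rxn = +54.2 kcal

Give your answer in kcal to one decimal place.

(a) × 3 (×3 to match 3 HCOOH in the target): (3)·(-101.5) = -304.5 kcal
(b): not needed (C2H6O appears nowhere else).
(c) reversed (C6H6 must end up as a reactant): -11.7 kcal
(d) reversed (reverse to put C2H2 on the reactant side): -54.2 kcal
By Hess's law, ΔH_rxn = (-304.5) + (-11.7) + (-54.2) = -370.4 kcal

ΔH_rxn = -370.4 kcal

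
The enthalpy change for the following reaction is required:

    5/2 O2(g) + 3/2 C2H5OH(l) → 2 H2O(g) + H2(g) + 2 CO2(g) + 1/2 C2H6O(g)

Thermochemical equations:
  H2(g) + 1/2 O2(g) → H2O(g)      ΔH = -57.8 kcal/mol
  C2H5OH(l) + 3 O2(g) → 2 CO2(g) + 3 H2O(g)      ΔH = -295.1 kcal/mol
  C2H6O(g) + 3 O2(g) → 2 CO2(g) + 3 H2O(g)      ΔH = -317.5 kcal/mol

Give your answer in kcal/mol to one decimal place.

ΔH = -226.1 kcal/mol

equation 1 reversed: +57.8 kcal/mol
equation 2 × 3/2: (3/2)·(-295.1) = -442.65 kcal/mol
equation 3 reversed and × 1/2: (-1/2)·(-317.5) = +158.75 kcal/mol
By Hess's law, ΔH = (+57.8) + (-442.65) + (+158.75) = -226.1 kcal/mol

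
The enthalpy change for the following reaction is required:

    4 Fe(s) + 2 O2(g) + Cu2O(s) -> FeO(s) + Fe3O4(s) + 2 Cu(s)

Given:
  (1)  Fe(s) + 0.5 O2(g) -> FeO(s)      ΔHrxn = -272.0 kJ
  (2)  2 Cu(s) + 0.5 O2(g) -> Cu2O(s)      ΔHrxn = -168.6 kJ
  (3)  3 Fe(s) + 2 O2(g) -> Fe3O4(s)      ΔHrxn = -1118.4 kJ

(1) as written (FeO(s) already on the product side): -272.0 kJ
(2) reversed (reverse to put Cu2O(s) on the reactant side): +168.6 kJ
(3) as written (Fe3O4(s) already on the product side): -1118.4 kJ
Summing the manipulated equations, ΔHrxn = (1)·(-272.0) + (-1)·(-168.6) + (1)·(-1118.4) = -1221.8 kJ

ΔHrxn = -1221.8 kJ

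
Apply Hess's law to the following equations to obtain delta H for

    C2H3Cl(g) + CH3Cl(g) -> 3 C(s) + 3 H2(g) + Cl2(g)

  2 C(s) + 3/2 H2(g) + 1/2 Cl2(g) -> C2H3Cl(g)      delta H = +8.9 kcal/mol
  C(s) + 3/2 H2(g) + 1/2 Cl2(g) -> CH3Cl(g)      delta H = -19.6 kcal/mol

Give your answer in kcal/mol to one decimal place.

equation 1 reversed: -8.9 kcal/mol
equation 2 reversed: +19.6 kcal/mol
delta H = (-1)·(+8.9) + (-1)·(-19.6) = 10.7 kcal/mol

delta H = 10.7 kcal/mol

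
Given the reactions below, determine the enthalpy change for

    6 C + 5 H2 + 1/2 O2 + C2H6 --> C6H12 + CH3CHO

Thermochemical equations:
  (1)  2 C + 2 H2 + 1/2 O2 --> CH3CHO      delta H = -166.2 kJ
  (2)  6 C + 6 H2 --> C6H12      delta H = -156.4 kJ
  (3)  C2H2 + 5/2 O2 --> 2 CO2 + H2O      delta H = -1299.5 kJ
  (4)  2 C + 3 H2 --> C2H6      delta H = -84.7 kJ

delta H = -237.9 kJ

(1) as written (CH3CHO already on the product side): -166.2 kJ
(2) as written (C6H12 already on the product side): -156.4 kJ
(3): not needed (CO2 appears nowhere else).
(4) reversed (reverse to put C2H6 on the reactant side): +84.7 kJ
delta H = (-166.2) + (-156.4) + (+84.7) = -237.9 kJ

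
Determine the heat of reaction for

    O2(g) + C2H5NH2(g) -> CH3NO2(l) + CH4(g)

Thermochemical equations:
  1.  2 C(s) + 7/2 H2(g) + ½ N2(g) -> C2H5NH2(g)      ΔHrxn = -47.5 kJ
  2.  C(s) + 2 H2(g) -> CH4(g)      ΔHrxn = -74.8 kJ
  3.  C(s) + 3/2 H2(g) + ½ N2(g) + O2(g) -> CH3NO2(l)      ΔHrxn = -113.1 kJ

eq. 1 reversed: +47.5 kJ
eq. 2 as written: -74.8 kJ
eq. 3 as written: -113.1 kJ
ΔHrxn = (-1)·(-47.5) + (1)·(-74.8) + (1)·(-113.1) = -140.4 kJ

ΔHrxn = -140.4 kJ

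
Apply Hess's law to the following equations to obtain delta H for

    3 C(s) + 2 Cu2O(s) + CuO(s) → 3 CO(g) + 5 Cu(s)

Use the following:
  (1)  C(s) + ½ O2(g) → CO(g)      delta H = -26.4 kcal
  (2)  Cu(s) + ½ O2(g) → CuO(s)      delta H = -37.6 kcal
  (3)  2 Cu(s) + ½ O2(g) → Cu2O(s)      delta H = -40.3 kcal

delta H = 39.0 kcal

(1) × 3: (3)·(-26.4) = -79.2 kcal
(2) reversed: +37.6 kcal
(3) reversed and × 2: (-2)·(-40.3) = +80.6 kcal
delta H = (3)·(-26.4) + (-1)·(-37.6) + (-2)·(-40.3) = 39.0 kcal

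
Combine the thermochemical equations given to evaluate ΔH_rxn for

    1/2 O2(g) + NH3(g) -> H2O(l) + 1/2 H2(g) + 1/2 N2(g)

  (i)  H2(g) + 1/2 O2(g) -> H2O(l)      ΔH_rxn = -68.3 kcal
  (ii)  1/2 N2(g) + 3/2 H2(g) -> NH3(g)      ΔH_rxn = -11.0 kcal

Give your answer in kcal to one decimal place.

ΔH_rxn = -57.3 kcal

(i) as written: -68.3 kcal
(ii) reversed: +11.0 kcal
Combining the equations, ΔH_rxn = (-68.3) + (+11.0) = -57.3 kcal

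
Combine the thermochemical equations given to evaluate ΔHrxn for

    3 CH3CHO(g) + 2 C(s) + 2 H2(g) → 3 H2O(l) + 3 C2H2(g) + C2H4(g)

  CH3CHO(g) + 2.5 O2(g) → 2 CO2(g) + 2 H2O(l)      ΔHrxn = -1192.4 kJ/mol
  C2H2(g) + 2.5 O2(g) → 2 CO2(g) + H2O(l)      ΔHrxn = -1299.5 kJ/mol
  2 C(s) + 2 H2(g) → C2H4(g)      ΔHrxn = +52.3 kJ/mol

ΔHrxn = 373.6 kJ/mol

equation 1 × 3 (scale by 3 for the 3 CH3CHO(g)): (3)·(-1192.4) = -3577.2 kJ/mol
equation 2 reversed and × 3 (C2H2(g) must end up as a product; scale by 3 for the 3 C2H2(g)): (-3)·(-1299.5) = +3898.5 kJ/mol
equation 3 as written (C2H4(g) already on the product side): +52.3 kJ/mol
Summing the manipulated equations, ΔHrxn = (3)·(-1192.4) + (-3)·(-1299.5) + (1)·(+52.3) = 373.6 kJ/mol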